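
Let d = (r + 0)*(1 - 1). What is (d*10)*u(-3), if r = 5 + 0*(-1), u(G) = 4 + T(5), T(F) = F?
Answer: 0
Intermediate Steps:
u(G) = 9 (u(G) = 4 + 5 = 9)
r = 5 (r = 5 + 0 = 5)
d = 0 (d = (5 + 0)*(1 - 1) = 5*0 = 0)
(d*10)*u(-3) = (0*10)*9 = 0*9 = 0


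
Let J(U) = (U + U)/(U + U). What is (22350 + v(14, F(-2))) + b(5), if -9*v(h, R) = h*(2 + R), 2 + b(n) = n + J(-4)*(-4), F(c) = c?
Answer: 22349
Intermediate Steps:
J(U) = 1 (J(U) = (2*U)/((2*U)) = (2*U)*(1/(2*U)) = 1)
b(n) = -6 + n (b(n) = -2 + (n + 1*(-4)) = -2 + (n - 4) = -2 + (-4 + n) = -6 + n)
v(h, R) = -h*(2 + R)/9
(22350 + v(14, F(-2))) + b(5) = (22350 - ⅑*14*(2 - 2)) + (-6 + 5) = (22350 - ⅑*14*0) - 1 = (22350 + 0) - 1 = 22350 - 1 = 22349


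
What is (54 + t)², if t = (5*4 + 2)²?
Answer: 289444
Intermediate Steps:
t = 484 (t = (20 + 2)² = 22² = 484)
(54 + t)² = (54 + 484)² = 538² = 289444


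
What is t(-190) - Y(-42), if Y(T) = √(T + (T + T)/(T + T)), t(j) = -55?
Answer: -55 - I*√41 ≈ -55.0 - 6.4031*I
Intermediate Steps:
Y(T) = √(1 + T) (Y(T) = √(T + (2*T)/((2*T))) = √(T + (2*T)*(1/(2*T))) = √(T + 1) = √(1 + T))
t(-190) - Y(-42) = -55 - √(1 - 42) = -55 - √(-41) = -55 - I*√41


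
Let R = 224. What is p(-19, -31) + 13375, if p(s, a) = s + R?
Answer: 13580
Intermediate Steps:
p(s, a) = 224 + s (p(s, a) = s + 224 = 224 + s)
p(-19, -31) + 13375 = (224 - 19) + 13375 = 205 + 13375 = 13580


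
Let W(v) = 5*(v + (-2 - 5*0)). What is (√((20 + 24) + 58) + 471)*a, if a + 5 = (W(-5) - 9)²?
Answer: 909501 + 1931*√102 ≈ 9.2900e+5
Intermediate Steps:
W(v) = -10 + 5*v (W(v) = 5*(v + (-2 + 0)) = 5*(v - 2) = 5*(-2 + v) = -10 + 5*v)
a = 1931 (a = -5 + ((-10 + 5*(-5)) - 9)² = -5 + ((-10 - 25) - 9)² = -5 + (-35 - 9)² = -5 + (-44)² = -5 + 1936 = 1931)
(√((20 + 24) + 58) + 471)*a = (√((20 + 24) + 58) + 471)*1931 = (√(44 + 58) + 471)*1931 = (√102 + 471)*1931 = (471 + √102)*1931 = 909501 + 1931*√102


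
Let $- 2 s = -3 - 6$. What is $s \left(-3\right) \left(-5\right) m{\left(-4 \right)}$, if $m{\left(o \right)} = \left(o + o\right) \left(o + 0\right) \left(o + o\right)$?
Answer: $-17280$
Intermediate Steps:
$s = \frac{9}{2}$ ($s = - \frac{-3 - 6}{2} = \left(- \frac{1}{2}\right) \left(-9\right) = \frac{9}{2} \approx 4.5$)
$m{\left(o \right)} = 4 o^{3}$ ($m{\left(o \right)} = 2 o o 2 o = 2 o^{2} \cdot 2 o = 4 o^{3}$)
$s \left(-3\right) \left(-5\right) m{\left(-4 \right)} = \frac{9}{2} \left(-3\right) \left(-5\right) 4 \left(-4\right)^{3} = \left(- \frac{27}{2}\right) \left(-5\right) 4 \left(-64\right) = \frac{135}{2} \left(-256\right) = -17280$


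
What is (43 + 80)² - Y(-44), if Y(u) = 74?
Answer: 15055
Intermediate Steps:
(43 + 80)² - Y(-44) = (43 + 80)² - 1*74 = 123² - 74 = 15129 - 74 = 15055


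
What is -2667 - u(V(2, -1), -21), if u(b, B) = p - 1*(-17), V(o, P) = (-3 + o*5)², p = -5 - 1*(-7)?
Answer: -2686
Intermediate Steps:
p = 2 (p = -5 + 7 = 2)
V(o, P) = (-3 + 5*o)²
u(b, B) = 19 (u(b, B) = 2 - 1*(-17) = 2 + 17 = 19)
-2667 - u(V(2, -1), -21) = -2667 - 1*19 = -2667 - 19 = -2686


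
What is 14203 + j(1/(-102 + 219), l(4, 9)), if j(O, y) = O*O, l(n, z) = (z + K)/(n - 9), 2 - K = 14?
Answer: 194424868/13689 ≈ 14203.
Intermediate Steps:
K = -12 (K = 2 - 1*14 = 2 - 14 = -12)
l(n, z) = (-12 + z)/(-9 + n) (l(n, z) = (z - 12)/(n - 9) = (-12 + z)/(-9 + n))
j(O, y) = O²
14203 + j(1/(-102 + 219), l(4, 9)) = 14203 + (1/(-102 + 219))² = 14203 + (1/117)² = 14203 + 1/13689 = 194424868/13689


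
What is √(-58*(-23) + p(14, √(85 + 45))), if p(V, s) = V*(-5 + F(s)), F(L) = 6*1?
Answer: 2*√337 ≈ 36.715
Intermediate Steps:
F(L) = 6
p(V, s) = V (p(V, s) = V*(-5 + 6) = V*1 = V)
√(-58*(-23) + p(14, √(85 + 45))) = √(-58*(-23) + 14) = √(1334 + 14) = √1348 = 2*√337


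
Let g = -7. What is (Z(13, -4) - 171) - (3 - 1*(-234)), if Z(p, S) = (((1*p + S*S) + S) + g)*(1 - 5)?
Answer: -480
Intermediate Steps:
Z(p, S) = 28 - 4*S - 4*p - 4*S² (Z(p, S) = (((1*p + S*S) + S) - 7)*(1 - 5) = (((p + S²) + S) - 7)*(-4) = ((S + p + S²) - 7)*(-4) = (-7 + S + p + S²)*(-4) = 28 - 4*S - 4*p - 4*S²)
(Z(13, -4) - 171) - (3 - 1*(-234)) = ((28 - 4*(-4) - 4*13 - 4*(-4)²) - 171) - (3 - 1*(-234)) = ((28 + 16 - 52 - 4*16) - 171) - (3 + 234) = ((28 + 16 - 52 - 64) - 171) - 1*237 = (-72 - 171) - 237 = -243 - 237 = -480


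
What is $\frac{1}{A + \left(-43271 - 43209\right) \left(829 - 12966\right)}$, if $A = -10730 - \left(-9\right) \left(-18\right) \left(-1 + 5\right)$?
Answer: $\frac{1}{1049596382} \approx 9.5275 \cdot 10^{-10}$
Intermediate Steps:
$A = -11378$ ($A = -10730 - 162 \cdot 4 = -10730 - 648 = -11378$)
$\frac{1}{A + \left(-43271 - 43209\right) \left(829 - 12966\right)} = \frac{1}{-11378 + \left(-43271 - 43209\right) \left(829 - 12966\right)} = \frac{1}{-11378 - -1049607760} = \frac{1}{-11378 + 1049607760} = \frac{1}{1049596382}$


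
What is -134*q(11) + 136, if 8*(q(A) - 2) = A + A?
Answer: -1001/2 ≈ -500.50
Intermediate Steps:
q(A) = 2 + A/4 (q(A) = 2 + (A + A)/8 = 2 + (2*A)/8 = 2 + A/4)
-134*q(11) + 136 = -134*(2 + (1/4)*11) + 136 = -134*(2 + 11/4) + 136 = -134*19/4 + 136 = -1273/2 + 136 = -1001/2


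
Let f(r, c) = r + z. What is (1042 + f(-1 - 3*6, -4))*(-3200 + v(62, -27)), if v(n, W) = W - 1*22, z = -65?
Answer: -3112542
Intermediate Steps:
v(n, W) = -22 + W (v(n, W) = W - 22 = -22 + W)
f(r, c) = -65 + r (f(r, c) = r - 65 = -65 + r)
(1042 + f(-1 - 3*6, -4))*(-3200 + v(62, -27)) = (1042 + (-65 + (-1 - 3*6)))*(-3200 + (-22 - 27)) = (1042 + (-65 + (-1 - 18)))*(-3200 - 49) = (1042 + (-65 - 19))*(-3249) = (1042 - 84)*(-3249) = 958*(-3249) = -3112542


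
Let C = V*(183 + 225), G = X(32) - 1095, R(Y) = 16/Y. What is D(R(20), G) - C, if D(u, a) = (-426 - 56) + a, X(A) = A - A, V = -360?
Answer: 145303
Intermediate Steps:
X(A) = 0
G = -1095 (G = 0 - 1095 = -1095)
C = -146880 (C = -360*(183 + 225) = -360*408 = -146880)
D(u, a) = -482 + a
D(R(20), G) - C = (-482 - 1095) - 1*(-146880) = -1577 + 146880 = 145303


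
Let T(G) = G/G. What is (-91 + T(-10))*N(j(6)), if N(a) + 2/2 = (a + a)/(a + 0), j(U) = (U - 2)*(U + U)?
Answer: -90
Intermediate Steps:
j(U) = 2*U*(-2 + U) (j(U) = (-2 + U)*(2*U) = 2*U*(-2 + U))
T(G) = 1
N(a) = 1 (N(a) = -1 + (a + a)/(a + 0) = -1 + (2*a)/a = -1 + 2 = 1)
(-91 + T(-10))*N(j(6)) = (-91 + 1)*1 = -90*1 = -90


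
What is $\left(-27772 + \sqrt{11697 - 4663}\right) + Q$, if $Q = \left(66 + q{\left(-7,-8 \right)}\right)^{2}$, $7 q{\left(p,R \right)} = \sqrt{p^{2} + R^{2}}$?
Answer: $- \frac{1147271}{49} + \sqrt{7034} + \frac{132 \sqrt{113}}{7} \approx -23129.0$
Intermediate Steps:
$q{\left(p,R \right)} = \frac{\sqrt{R^{2} + p^{2}}}{7}$ ($q{\left(p,R \right)} = \frac{\sqrt{p^{2} + R^{2}}}{7} = \frac{\sqrt{R^{2} + p^{2}}}{7}$)
$Q = \left(66 + \frac{\sqrt{113}}{7}\right)^{2}$ ($Q = \left(66 + \frac{\sqrt{\left(-8\right)^{2} + \left(-7\right)^{2}}}{7}\right)^{2} = \left(66 + \frac{\sqrt{64 + 49}}{7}\right)^{2} = \left(66 + \frac{\sqrt{113}}{7}\right)^{2} \approx 4558.8$)
$\left(-27772 + \sqrt{11697 - 4663}\right) + Q = \left(-27772 + \sqrt{11697 - 4663}\right) + \frac{\left(462 + \sqrt{113}\right)^{2}}{49} = \left(-27772 + \sqrt{7034}\right) + \frac{\left(462 + \sqrt{113}\right)^{2}}{49} = -27772 + \sqrt{7034} + \frac{\left(462 + \sqrt{113}\right)^{2}}{49}$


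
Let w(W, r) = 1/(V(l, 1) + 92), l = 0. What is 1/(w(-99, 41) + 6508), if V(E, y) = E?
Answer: 92/598737 ≈ 0.00015366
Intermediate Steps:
w(W, r) = 1/92 (w(W, r) = 1/(0 + 92) = 1/92)
1/(w(-99, 41) + 6508) = 1/(1/92 + 6508) = 1/(598737/92) = 92/598737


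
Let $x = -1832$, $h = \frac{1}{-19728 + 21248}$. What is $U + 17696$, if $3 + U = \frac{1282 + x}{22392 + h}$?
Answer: $\frac{602195298813}{34035841} \approx 17693.0$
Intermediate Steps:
$h = \frac{1}{1520} \approx 0.00065789$
$U = - \frac{102943523}{34035841}$ ($U = -3 + \frac{1282 - 1832}{22392 + \frac{1}{1520}} = -3 - \frac{550}{\frac{34035841}{1520}} = -3 - \frac{836000}{34035841} = - \frac{102943523}{34035841} \approx -3.0246$)
$U + 17696 = - \frac{102943523}{34035841} + 17696 = \frac{602195298813}{34035841}$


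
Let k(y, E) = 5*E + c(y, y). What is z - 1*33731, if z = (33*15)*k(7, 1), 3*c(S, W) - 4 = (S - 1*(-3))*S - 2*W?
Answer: -21356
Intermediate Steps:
c(S, W) = 4/3 - 2*W/3 + S*(3 + S)/3 (c(S, W) = 4/3 + ((S - 1*(-3))*S - 2*W)/3 = 4/3 + ((S + 3)*S - 2*W)/3 = 4/3 + ((3 + S)*S - 2*W)/3 = 4/3 + (S*(3 + S) - 2*W)/3 = 4/3 + (-2*W + S*(3 + S))/3 = 4/3 + (-2*W/3 + S*(3 + S)/3) = 4/3 - 2*W/3 + S*(3 + S)/3)
k(y, E) = 4/3 + 5*E + y/3 + y²/3 (k(y, E) = 5*E + (4/3 + y - 2*y/3 + y²/3) = 5*E + (4/3 + y/3 + y²/3) = 4/3 + 5*E + y/3 + y²/3)
z = 12375 (z = (33*15)*(4/3 + 5*1 + (⅓)*7 + (⅓)*7²) = 495*(4/3 + 5 + 7/3 + (⅓)*49) = 495*(4/3 + 5 + 7/3 + 49/3) = 495*25 = 12375)
z - 1*33731 = 12375 - 1*33731 = 12375 - 33731 = -21356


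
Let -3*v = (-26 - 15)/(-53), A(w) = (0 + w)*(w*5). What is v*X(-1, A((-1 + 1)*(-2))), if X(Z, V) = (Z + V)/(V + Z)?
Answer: -41/159 ≈ -0.25786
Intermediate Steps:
A(w) = 5*w² (A(w) = w*(5*w) = 5*w²)
v = -41/159 (v = -(-26 - 15)/(3*(-53)) = -(-41)*(-1)/(3*53) = -⅓*41/53 = -41/159 ≈ -0.25786)
X(Z, V) = 1 (X(Z, V) = (V + Z)/(V + Z) = 1)
v*X(-1, A((-1 + 1)*(-2))) = -41/159*1 = -41/159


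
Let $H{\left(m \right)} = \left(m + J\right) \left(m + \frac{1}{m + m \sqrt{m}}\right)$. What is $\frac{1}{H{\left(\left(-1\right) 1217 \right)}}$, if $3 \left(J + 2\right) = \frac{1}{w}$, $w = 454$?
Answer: $\frac{996723909052754}{1478661953937743375363} + \frac{552518 i \sqrt{1217}}{1478661953937743375363} \approx 6.7407 \cdot 10^{-7} + 1.3035 \cdot 10^{-14} i$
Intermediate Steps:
$J = - \frac{2723}{1362}$ ($J = -2 + \frac{1}{3 \cdot 454} = -2 + \frac{1}{3} \cdot \frac{1}{454} = -2 + \frac{1}{1362} = - \frac{2723}{1362} \approx -1.9993$)
$H{\left(m \right)} = \left(- \frac{2723}{1362} + m\right) \left(m + \frac{1}{m + m^{\frac{3}{2}}}\right)$ ($H{\left(m \right)} = \left(m - \frac{2723}{1362}\right) \left(m + \frac{1}{m + m \sqrt{m}}\right) = \left(- \frac{2723}{1362} + m\right) \left(m + \frac{1}{m + m^{\frac{3}{2}}}\right)$)
$\frac{1}{H{\left(\left(-1\right) 1217 \right)}} = \frac{1}{\frac{1}{\left(-1\right) 1217 + \left(\left(-1\right) 1217\right)^{\frac{3}{2}}} \left(- \frac{2723}{1362} - 1217 + \left(\left(-1\right) 1217\right)^{3} + \left(\left(-1\right) 1217\right)^{\frac{7}{2}} - \frac{2723 \left(\left(-1\right) 1217\right)^{2}}{1362} - \frac{2723 \left(\left(-1\right) 1217\right)^{\frac{5}{2}}}{1362}\right)} = \frac{1}{\frac{1}{-1217 + \left(-1217\right)^{\frac{3}{2}}} \left(- \frac{2723}{1362} - 1217 + \left(-1217\right)^{3} + \left(-1217\right)^{\frac{7}{2}} - \frac{2723 \left(-1217\right)^{2}}{1362} - \frac{2723 \left(-1217\right)^{\frac{5}{2}}}{1362}\right)} = \frac{1}{\frac{1}{-1217 - 1217 i \sqrt{1217}} \left(- \frac{2723}{1362} - 1217 - 1802485313 - 1802485313 i \sqrt{1217} - \frac{4033005347}{1362} - \frac{2723 \cdot 1481089 i \sqrt{1217}}{1362}\right)} = \frac{1}{\frac{1}{-1217 - 1217 i \sqrt{1217}} \left(- \frac{2723}{1362} - 1217 - 1802485313 - 1802485313 i \sqrt{1217} - \frac{4033005347}{1362} - \frac{4033005347 i \sqrt{1217}}{1362}\right)} = \frac{1}{\frac{1}{-1217 - 1217 i \sqrt{1217}} \left(- \frac{1229509830965}{681} - \frac{2459018001653 i \sqrt{1217}}{1362}\right)} = \frac{-1217 - 1217 i \sqrt{1217}}{- \frac{1229509830965}{681} - \frac{2459018001653 i \sqrt{1217}}{1362}}$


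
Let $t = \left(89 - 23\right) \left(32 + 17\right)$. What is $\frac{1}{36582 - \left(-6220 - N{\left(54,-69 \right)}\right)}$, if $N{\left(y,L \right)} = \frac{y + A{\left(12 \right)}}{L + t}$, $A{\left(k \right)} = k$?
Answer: $\frac{1055}{45156132} \approx 2.3363 \cdot 10^{-5}$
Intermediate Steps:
$t = 3234$ ($t = 66 \cdot 49 = 3234$)
$N{\left(y,L \right)} = \frac{12 + y}{3234 + L}$ ($N{\left(y,L \right)} = \frac{y + 12}{L + 3234} = \frac{12 + y}{3234 + L}$)
$\frac{1}{36582 - \left(-6220 - N{\left(54,-69 \right)}\right)} = \frac{1}{36582 - \left(-6220 - \frac{12 + 54}{3234 - 69}\right)} = \frac{1}{36582 - \left(-6220 - \frac{1}{3165} \cdot 66\right)} = \frac{1}{36582 + \left(\left(15590 + \frac{1}{3165} \cdot 66\right) - 9370\right)} = \frac{1}{36582 + \left(\left(15590 + \frac{22}{1055}\right) - 9370\right)} = \frac{1}{36582 + \left(\frac{16447472}{1055} - 9370\right)} = \frac{1}{36582 + \frac{6562122}{1055}} = \frac{1}{\frac{45156132}{1055}} = \frac{1055}{45156132}$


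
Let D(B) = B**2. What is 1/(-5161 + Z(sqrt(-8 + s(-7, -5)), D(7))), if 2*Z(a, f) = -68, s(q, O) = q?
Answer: -1/5195 ≈ -0.00019249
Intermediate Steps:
Z(a, f) = -34 (Z(a, f) = (1/2)*(-68) = -34)
1/(-5161 + Z(sqrt(-8 + s(-7, -5)), D(7))) = 1/(-5161 - 34) = 1/(-5195) = -1/5195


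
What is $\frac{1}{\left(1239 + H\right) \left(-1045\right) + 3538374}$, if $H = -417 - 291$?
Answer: $\frac{1}{2983479} \approx 3.3518 \cdot 10^{-7}$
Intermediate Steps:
$H = -708$ ($H = -417 - 291 = -708$)
$\frac{1}{\left(1239 + H\right) \left(-1045\right) + 3538374} = \frac{1}{\left(1239 - 708\right) \left(-1045\right) + 3538374} = \frac{1}{531 \left(-1045\right) + 3538374} = \frac{1}{-554895 + 3538374} = \frac{1}{2983479}$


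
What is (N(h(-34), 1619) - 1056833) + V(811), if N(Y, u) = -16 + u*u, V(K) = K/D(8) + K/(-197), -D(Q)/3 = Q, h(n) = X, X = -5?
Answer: 7395887905/4728 ≈ 1.5643e+6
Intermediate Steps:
h(n) = -5
D(Q) = -3*Q
V(K) = -221*K/4728 (V(K) = K/((-3*8)) + K/(-197) = K/(-24) + K*(-1/197) = K*(-1/24) - K/197 = -K/24 - K/197 = -221*K/4728)
N(Y, u) = -16 + u**2
(N(h(-34), 1619) - 1056833) + V(811) = ((-16 + 1619**2) - 1056833) - 221/4728*811 = ((-16 + 2621161) - 1056833) - 179231/4728 = (2621145 - 1056833) - 179231/4728 = 1564312 - 179231/4728 = 7395887905/4728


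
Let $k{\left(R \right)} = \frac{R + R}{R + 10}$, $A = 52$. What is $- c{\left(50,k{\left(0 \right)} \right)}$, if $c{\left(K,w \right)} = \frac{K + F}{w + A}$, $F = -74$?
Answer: $\frac{6}{13} \approx 0.46154$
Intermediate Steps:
$k{\left(R \right)} = \frac{2 R}{10 + R}$
$c{\left(K,w \right)} = \frac{-74 + K}{52 + w}$ ($c{\left(K,w \right)} = \frac{K - 74}{w + 52} = \frac{-74 + K}{52 + w}$)
$- c{\left(50,k{\left(0 \right)} \right)} = - \frac{-74 + 50}{52 + 2 \cdot 0 \frac{1}{10 + 0}} = - \frac{-24}{52 + 2 \cdot 0 \cdot \frac{1}{10}} = - \frac{-24}{52 + 0} = - \frac{-24}{52} = \left(-1\right) \left(- \frac{6}{13}\right) = \frac{6}{13}$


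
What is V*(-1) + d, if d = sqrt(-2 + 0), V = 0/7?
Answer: I*sqrt(2) ≈ 1.4142*I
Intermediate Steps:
V = 0 (V = 0*(1/7) = 0)
d = I*sqrt(2) (d = sqrt(-2) = I*sqrt(2) ≈ 1.4142*I)
V*(-1) + d = 0*(-1) + I*sqrt(2) = 0 + I*sqrt(2) = I*sqrt(2)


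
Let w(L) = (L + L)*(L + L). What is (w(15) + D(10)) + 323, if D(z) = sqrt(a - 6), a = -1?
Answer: 1223 + I*sqrt(7) ≈ 1223.0 + 2.6458*I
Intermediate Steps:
w(L) = 4*L**2 (w(L) = (2*L)*(2*L) = 4*L**2)
D(z) = I*sqrt(7) (D(z) = sqrt(-1 - 6) = sqrt(-7) = I*sqrt(7))
(w(15) + D(10)) + 323 = (4*15**2 + I*sqrt(7)) + 323 = (4*225 + I*sqrt(7)) + 323 = (900 + I*sqrt(7)) + 323 = 1223 + I*sqrt(7)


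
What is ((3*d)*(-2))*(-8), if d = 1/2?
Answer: 24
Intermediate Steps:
d = 1/2 ≈ 0.50000
((3*d)*(-2))*(-8) = ((3*(1/2))*(-2))*(-8) = ((3/2)*(-2))*(-8) = -3*(-8) = 24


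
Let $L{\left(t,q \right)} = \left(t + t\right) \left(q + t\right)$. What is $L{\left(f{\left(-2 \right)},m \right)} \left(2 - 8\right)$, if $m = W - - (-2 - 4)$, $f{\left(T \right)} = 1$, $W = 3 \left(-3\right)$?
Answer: $168$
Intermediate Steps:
$W = -9$
$m = -15$ ($m = -9 - - (-2 - 4) = -9 - \left(-1\right) \left(-6\right) = -9 - 6 = -15$)
$L{\left(t,q \right)} = 2 t \left(q + t\right)$
$L{\left(f{\left(-2 \right)},m \right)} \left(2 - 8\right) = 2 \cdot 1 \left(-15 + 1\right) \left(2 - 8\right) = 2 \cdot 1 \left(-14\right) \left(-6\right) = \left(-28\right) \left(-6\right) = 168$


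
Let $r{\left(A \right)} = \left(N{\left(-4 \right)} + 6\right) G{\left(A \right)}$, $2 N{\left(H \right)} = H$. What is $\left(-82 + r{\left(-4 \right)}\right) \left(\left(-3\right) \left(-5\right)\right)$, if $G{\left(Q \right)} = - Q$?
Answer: $-990$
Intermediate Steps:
$N{\left(H \right)} = \frac{H}{2}$
$r{\left(A \right)} = - 4 A$ ($r{\left(A \right)} = \left(\frac{1}{2} \left(-4\right) + 6\right) \left(- A\right) = \left(-2 + 6\right) \left(- A\right) = 4 \left(- A\right) = - 4 A$)
$\left(-82 + r{\left(-4 \right)}\right) \left(\left(-3\right) \left(-5\right)\right) = \left(-82 - -16\right) \left(\left(-3\right) \left(-5\right)\right) = \left(-82 + 16\right) 15 = \left(-66\right) 15 = -990$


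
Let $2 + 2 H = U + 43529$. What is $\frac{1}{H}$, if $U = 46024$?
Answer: $\frac{2}{89551} \approx 2.2334 \cdot 10^{-5}$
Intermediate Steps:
$H = \frac{89551}{2}$ ($H = -1 + \frac{46024 + 43529}{2} = -1 + \frac{1}{2} \cdot 89553 = -1 + \frac{89553}{2} = \frac{89551}{2} \approx 44776.0$)
$\frac{1}{H} = \frac{1}{\frac{89551}{2}} = \frac{2}{89551}$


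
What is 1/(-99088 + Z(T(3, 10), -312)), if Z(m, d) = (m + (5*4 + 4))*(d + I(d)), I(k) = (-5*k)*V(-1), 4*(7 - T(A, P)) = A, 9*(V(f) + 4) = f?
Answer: -3/907588 ≈ -3.3055e-6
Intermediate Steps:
V(f) = -4 + f/9
T(A, P) = 7 - A/4
I(k) = 185*k/9 (I(k) = (-5*k)*(-4 + (⅑)*(-1)) = (-5*k)*(-4 - ⅑) = -5*k*(-37/9) = 185*k/9)
Z(m, d) = 194*d*(24 + m)/9 (Z(m, d) = (m + (5*4 + 4))*(d + 185*d/9) = (m + (20 + 4))*(194*d/9) = (m + 24)*(194*d/9) = (24 + m)*(194*d/9) = 194*d*(24 + m)/9)
1/(-99088 + Z(T(3, 10), -312)) = 1/(-99088 + (194/9)*(-312)*(24 + (7 - ¼*3))) = 1/(-99088 + (194/9)*(-312)*(24 + (7 - ¾))) = 1/(-99088 + (194/9)*(-312)*(24 + 25/4)) = 1/(-99088 + (194/9)*(-312)*(121/4)) = 1/(-99088 - 610324/3) = 1/(-907588/3) = -3/907588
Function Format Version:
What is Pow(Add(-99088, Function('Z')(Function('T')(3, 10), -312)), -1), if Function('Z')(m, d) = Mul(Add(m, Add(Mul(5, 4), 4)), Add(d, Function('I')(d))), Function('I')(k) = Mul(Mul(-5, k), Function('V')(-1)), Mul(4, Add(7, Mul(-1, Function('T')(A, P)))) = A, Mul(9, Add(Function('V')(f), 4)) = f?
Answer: Rational(-3, 907588) ≈ -3.3055e-6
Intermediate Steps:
Function('V')(f) = Add(-4, Mul(Rational(1, 9), f))
Function('T')(A, P) = Add(7, Mul(Rational(-1, 4), A))
Function('I')(k) = Mul(Rational(185, 9), k) (Function('I')(k) = Mul(Mul(-5, k), Add(-4, Mul(Rational(1, 9), -1))) = Mul(Mul(-5, k), Add(-4, Rational(-1, 9))) = Mul(Mul(-5, k), Rational(-37, 9)) = Mul(Rational(185, 9), k))
Function('Z')(m, d) = Mul(Rational(194, 9), d, Add(24, m)) (Function('Z')(m, d) = Mul(Add(m, Add(Mul(5, 4), 4)), Add(d, Mul(Rational(185, 9), d))) = Mul(Add(m, Add(20, 4)), Mul(Rational(194, 9), d)) = Mul(Add(m, 24), Mul(Rational(194, 9), d)) = Mul(Add(24, m), Mul(Rational(194, 9), d)) = Mul(Rational(194, 9), d, Add(24, m)))
Pow(Add(-99088, Function('Z')(Function('T')(3, 10), -312)), -1) = Pow(Add(-99088, Mul(Rational(194, 9), -312, Add(24, Add(7, Mul(Rational(-1, 4), 3))))), -1) = Pow(Add(-99088, Mul(Rational(194, 9), -312, Add(24, Add(7, Rational(-3, 4))))), -1) = Pow(Add(-99088, Mul(Rational(194, 9), -312, Add(24, Rational(25, 4)))), -1) = Pow(Add(-99088, Mul(Rational(194, 9), -312, Rational(121, 4))), -1) = Pow(Add(-99088, Rational(-610324, 3)), -1) = Pow(Rational(-907588, 3), -1) = Rational(-3, 907588)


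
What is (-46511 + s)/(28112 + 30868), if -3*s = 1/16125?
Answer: -1124984813/1426578750 ≈ -0.78859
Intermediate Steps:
s = -1/48375 (s = -⅓/16125 = -⅓*1/16125 = -1/48375 ≈ -2.0672e-5)
(-46511 + s)/(28112 + 30868) = (-46511 - 1/48375)/(28112 + 30868) = -2249969626/48375/58980 = -2249969626/48375*1/58980 = -1124984813/1426578750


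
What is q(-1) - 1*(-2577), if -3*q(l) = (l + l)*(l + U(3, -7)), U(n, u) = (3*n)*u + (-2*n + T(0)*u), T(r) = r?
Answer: 7591/3 ≈ 2530.3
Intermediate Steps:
U(n, u) = -2*n + 3*n*u (U(n, u) = (3*n)*u + (-2*n + 0*u) = 3*n*u + (-2*n + 0) = 3*n*u - 2*n = -2*n + 3*n*u)
q(l) = -2*l*(-69 + l)/3 (q(l) = -(l + l)*(l + 3*(-2 + 3*(-7)))/3 = -2*l*(l + 3*(-2 - 21))/3 = -2*l*(l + 3*(-23))/3 = -2*l*(l - 69)/3 = -2*l*(-69 + l)/3)
q(-1) - 1*(-2577) = (⅔)*(-1)*(69 - 1*(-1)) - 1*(-2577) = (⅔)*(-1)*(69 + 1) + 2577 = (⅔)*(-1)*70 + 2577 = -140/3 + 2577 = 7591/3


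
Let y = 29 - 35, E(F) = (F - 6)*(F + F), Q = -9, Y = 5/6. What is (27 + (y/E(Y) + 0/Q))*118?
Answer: 506574/155 ≈ 3268.2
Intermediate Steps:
Y = ⅚ (Y = 5*(⅙) = ⅚ ≈ 0.83333)
E(F) = 2*F*(-6 + F) (E(F) = (-6 + F)*(2*F) = 2*F*(-6 + F))
y = -6
(27 + (y/E(Y) + 0/Q))*118 = (27 + (-6*3/(5*(-6 + ⅚)) + 0/(-9)))*118 = (27 + (-6/(2*(⅚)*(-31/6)) + 0*(-⅑)))*118 = (27 + (-6/(-155/18) + 0))*118 = (27 + (-6*(-18/155) + 0))*118 = (27 + (108/155 + 0))*118 = (27 + 108/155)*118 = (4293/155)*118 = 506574/155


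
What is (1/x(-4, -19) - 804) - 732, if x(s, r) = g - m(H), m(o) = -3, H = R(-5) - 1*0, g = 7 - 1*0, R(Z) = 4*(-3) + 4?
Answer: -15359/10 ≈ -1535.9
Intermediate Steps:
R(Z) = -8 (R(Z) = -12 + 4 = -8)
g = 7 (g = 7 + 0 = 7)
H = -8 (H = -8 - 1*0 = -8 + 0 = -8)
x(s, r) = 10 (x(s, r) = 7 - 1*(-3) = 7 + 3 = 10)
(1/x(-4, -19) - 804) - 732 = (1/10 - 804) - 732 = (⅒ - 804) - 732 = -8039/10 - 732 = -15359/10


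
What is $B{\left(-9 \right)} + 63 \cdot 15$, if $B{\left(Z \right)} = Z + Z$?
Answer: $927$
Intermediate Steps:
$B{\left(Z \right)} = 2 Z$
$B{\left(-9 \right)} + 63 \cdot 15 = 2 \left(-9\right) + 63 \cdot 15 = -18 + 945 = 927$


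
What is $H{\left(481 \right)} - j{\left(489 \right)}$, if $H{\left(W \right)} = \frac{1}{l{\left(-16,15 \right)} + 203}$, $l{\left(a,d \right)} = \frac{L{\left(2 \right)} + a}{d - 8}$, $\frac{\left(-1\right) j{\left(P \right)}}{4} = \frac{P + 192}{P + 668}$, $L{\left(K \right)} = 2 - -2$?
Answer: $\frac{3846215}{1630213} \approx 2.3593$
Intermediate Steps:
$L{\left(K \right)} = 4$ ($L{\left(K \right)} = 2 + 2 = 4$)
$j{\left(P \right)} = - \frac{4 \left(192 + P\right)}{668 + P}$ ($j{\left(P \right)} = - 4 \frac{P + 192}{P + 668} = - 4 \frac{192 + P}{668 + P} = - \frac{4 \left(192 + P\right)}{668 + P}$)
$l{\left(a,d \right)} = \frac{4 + a}{-8 + d}$ ($l{\left(a,d \right)} = \frac{4 + a}{d - 8} = \frac{4 + a}{-8 + d}$)
$H{\left(W \right)} = \frac{7}{1409}$ ($H{\left(W \right)} = \frac{1}{\frac{4 - 16}{-8 + 15} + 203} = \frac{1}{\frac{1}{7} \left(-12\right) + 203} = \frac{1}{- \frac{12}{7} + 203} = \frac{1}{\frac{1409}{7}} = \frac{7}{1409}$)
$H{\left(481 \right)} - j{\left(489 \right)} = \frac{7}{1409} - \frac{4 \left(-192 - 489\right)}{668 + 489} = \frac{7}{1409} - \frac{4 \left(-192 - 489\right)}{1157} = \frac{7}{1409} - 4 \cdot \frac{1}{1157} \left(-681\right) = \frac{7}{1409} - - \frac{2724}{1157} = \frac{7}{1409} + \frac{2724}{1157} = \frac{3846215}{1630213}$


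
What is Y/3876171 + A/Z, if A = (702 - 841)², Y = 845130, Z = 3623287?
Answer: 80436924159/360114871643 ≈ 0.22336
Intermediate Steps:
A = 19321 (A = (-139)² = 19321)
Y/3876171 + A/Z = 845130/3876171 + 19321/3623287 = 845130*(1/3876171) + 19321*(1/3623287) = 21670/99389 + 19321/3623287 = 80436924159/360114871643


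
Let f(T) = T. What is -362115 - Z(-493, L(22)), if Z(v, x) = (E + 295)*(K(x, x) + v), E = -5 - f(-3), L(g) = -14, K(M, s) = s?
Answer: -213564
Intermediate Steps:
E = -2 (E = -5 - 1*(-3) = -5 + 3 = -2)
Z(v, x) = 293*v + 293*x (Z(v, x) = (-2 + 295)*(x + v) = 293*(v + x) = 293*v + 293*x)
-362115 - Z(-493, L(22)) = -362115 - (293*(-493) + 293*(-14)) = -362115 - (-144449 - 4102) = -362115 - 1*(-148551) = -362115 + 148551 = -213564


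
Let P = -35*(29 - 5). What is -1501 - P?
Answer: -661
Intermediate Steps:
P = -840 (P = -35*24 = -840)
-1501 - P = -1501 - 1*(-840) = -1501 + 840 = -661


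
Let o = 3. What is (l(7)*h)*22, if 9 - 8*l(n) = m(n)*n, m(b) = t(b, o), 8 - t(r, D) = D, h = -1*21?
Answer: 3003/2 ≈ 1501.5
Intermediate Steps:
h = -21
t(r, D) = 8 - D
m(b) = 5 (m(b) = 8 - 1*3 = 8 - 3 = 5)
l(n) = 9/8 - 5*n/8
(l(7)*h)*22 = ((9/8 - 5/8*7)*(-21))*22 = ((9/8 - 35/8)*(-21))*22 = -13/4*(-21)*22 = (273/4)*22 = 3003/2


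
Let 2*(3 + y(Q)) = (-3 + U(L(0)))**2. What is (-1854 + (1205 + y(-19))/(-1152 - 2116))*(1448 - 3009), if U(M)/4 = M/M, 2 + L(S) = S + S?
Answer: 18919552589/6536 ≈ 2.8947e+6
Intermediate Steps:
L(S) = -2 + 2*S (L(S) = -2 + (S + S) = -2 + 2*S)
U(M) = 4 (U(M) = 4*(M/M) = 4*1 = 4)
y(Q) = -5/2 (y(Q) = -3 + (-3 + 4)**2/2 = -3 + (1/2)*1**2 = -3 + (1/2)*1 = -3 + 1/2 = -5/2)
(-1854 + (1205 + y(-19))/(-1152 - 2116))*(1448 - 3009) = (-1854 + (1205 - 5/2)/(-1152 - 2116))*(1448 - 3009) = (-1854 + (2405/2)/(-3268))*(-1561) = (-1854 + (2405/2)*(-1/3268))*(-1561) = (-1854 - 2405/6536)*(-1561) = -12120149/6536*(-1561) = 18919552589/6536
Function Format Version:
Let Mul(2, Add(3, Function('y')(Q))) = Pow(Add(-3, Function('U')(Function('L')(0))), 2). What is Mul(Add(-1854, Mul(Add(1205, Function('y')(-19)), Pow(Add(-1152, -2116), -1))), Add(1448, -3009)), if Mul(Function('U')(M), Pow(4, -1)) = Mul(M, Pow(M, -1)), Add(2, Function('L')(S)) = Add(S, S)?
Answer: Rational(18919552589, 6536) ≈ 2.8947e+6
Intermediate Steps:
Function('L')(S) = Add(-2, Mul(2, S)) (Function('L')(S) = Add(-2, Add(S, S)) = Add(-2, Mul(2, S)))
Function('U')(M) = 4 (Function('U')(M) = Mul(4, Mul(M, Pow(M, -1))) = Mul(4, 1) = 4)
Function('y')(Q) = Rational(-5, 2) (Function('y')(Q) = Add(-3, Mul(Rational(1, 2), Pow(Add(-3, 4), 2))) = Add(-3, Mul(Rational(1, 2), Pow(1, 2))) = Add(-3, Mul(Rational(1, 2), 1)) = Add(-3, Rational(1, 2)) = Rational(-5, 2))
Mul(Add(-1854, Mul(Add(1205, Function('y')(-19)), Pow(Add(-1152, -2116), -1))), Add(1448, -3009)) = Mul(Add(-1854, Mul(Add(1205, Rational(-5, 2)), Pow(Add(-1152, -2116), -1))), Add(1448, -3009)) = Mul(Add(-1854, Mul(Rational(2405, 2), Pow(-3268, -1))), -1561) = Mul(Add(-1854, Mul(Rational(2405, 2), Rational(-1, 3268))), -1561) = Mul(Add(-1854, Rational(-2405, 6536)), -1561) = Mul(Rational(-12120149, 6536), -1561) = Rational(18919552589, 6536)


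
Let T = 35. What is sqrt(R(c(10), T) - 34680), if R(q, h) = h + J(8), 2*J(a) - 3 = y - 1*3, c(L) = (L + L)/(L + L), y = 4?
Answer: 7*I*sqrt(707) ≈ 186.13*I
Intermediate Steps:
c(L) = 1 (c(L) = (2*L)/((2*L)) = (2*L)*(1/(2*L)) = 1)
J(a) = 2 (J(a) = 3/2 + (4 - 1*3)/2 = 3/2 + (4 - 3)/2 = 3/2 + (1/2)*1 = 3/2 + 1/2 = 2)
R(q, h) = 2 + h (R(q, h) = h + 2 = 2 + h)
sqrt(R(c(10), T) - 34680) = sqrt((2 + 35) - 34680) = sqrt(37 - 34680) = sqrt(-34643) = 7*I*sqrt(707)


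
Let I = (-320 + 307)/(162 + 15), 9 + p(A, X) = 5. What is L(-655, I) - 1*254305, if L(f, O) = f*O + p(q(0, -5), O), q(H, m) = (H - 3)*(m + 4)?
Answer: -45004178/177 ≈ -2.5426e+5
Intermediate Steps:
q(H, m) = (-3 + H)*(4 + m)
p(A, X) = -4 (p(A, X) = -9 + 5 = -4)
I = -13/177 ≈ -0.073446
L(f, O) = -4 + O*f (L(f, O) = f*O - 4 = O*f - 4 = -4 + O*f)
L(-655, I) - 1*254305 = (-4 - 13/177*(-655)) - 1*254305 = (-4 + 8515/177) - 254305 = 7807/177 - 254305 = -45004178/177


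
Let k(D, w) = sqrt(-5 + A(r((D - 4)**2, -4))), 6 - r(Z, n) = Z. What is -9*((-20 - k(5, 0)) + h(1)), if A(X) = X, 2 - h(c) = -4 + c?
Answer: 135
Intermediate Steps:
h(c) = 6 - c (h(c) = 2 - (-4 + c) = 2 + (4 - c) = 6 - c)
r(Z, n) = 6 - Z
k(D, w) = sqrt(1 - (-4 + D)**2) (k(D, w) = sqrt(-5 + (6 - (D - 4)**2)) = sqrt(-5 + (6 - (-4 + D)**2)) = sqrt(1 - (-4 + D)**2))
-9*((-20 - k(5, 0)) + h(1)) = -9*((-20 - sqrt(1 - (-4 + 5)**2)) + (6 - 1*1)) = -9*((-20 - sqrt(1 - 1*1**2)) + (6 - 1)) = -9*((-20 - sqrt(1 - 1*1)) + 5) = -9*((-20 - sqrt(1 - 1)) + 5) = -9*((-20 - sqrt(0)) + 5) = -9*((-20 - 1*0) + 5) = -9*((-20 + 0) + 5) = -9*(-20 + 5) = -9*(-15) = 135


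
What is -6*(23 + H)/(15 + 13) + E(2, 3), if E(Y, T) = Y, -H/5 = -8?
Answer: -23/2 ≈ -11.500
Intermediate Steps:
H = 40 (H = -5*(-8) = 40)
-6*(23 + H)/(15 + 13) + E(2, 3) = -6*(23 + 40)/(15 + 13) + 2 = -378/28 + 2 = -6*9/4 + 2 = -27/2 + 2 = -23/2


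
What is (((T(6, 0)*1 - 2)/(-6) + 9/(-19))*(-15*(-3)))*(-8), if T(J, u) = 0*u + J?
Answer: 7800/19 ≈ 410.53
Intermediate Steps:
T(J, u) = J (T(J, u) = 0 + J = J)
(((T(6, 0)*1 - 2)/(-6) + 9/(-19))*(-15*(-3)))*(-8) = (((6*1 - 2)/(-6) + 9/(-19))*(-15*(-3)))*(-8) = (((6 - 2)*(-⅙) + 9*(-1/19))*45)*(-8) = ((4*(-⅙) - 9/19)*45)*(-8) = ((-⅔ - 9/19)*45)*(-8) = -65/57*45*(-8) = -975/19*(-8) = 7800/19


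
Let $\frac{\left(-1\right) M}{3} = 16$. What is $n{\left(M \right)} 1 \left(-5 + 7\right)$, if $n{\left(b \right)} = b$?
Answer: $-96$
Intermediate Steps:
$M = -48$ ($M = \left(-3\right) 16 = -48$)
$n{\left(M \right)} 1 \left(-5 + 7\right) = - 48 \cdot 1 \left(-5 + 7\right) = - 48 \cdot 1 \cdot 2 = \left(-48\right) 2 = -96$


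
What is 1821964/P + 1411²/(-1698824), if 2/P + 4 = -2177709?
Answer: -3370224468847451705/1698824 ≈ -1.9839e+12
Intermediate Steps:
P = -2/2177713 (P = 2/(-4 - 2177709) = 2/(-2177713) = 2*(-1/2177713) = -2/2177713 ≈ -9.1840e-7)
1821964/P + 1411²/(-1698824) = 1821964/(-2/2177713) + 1411²/(-1698824) = 1821964*(-2177713/2) + 1990921*(-1/1698824) = -1983857344166 - 1990921/1698824 = -3370224468847451705/1698824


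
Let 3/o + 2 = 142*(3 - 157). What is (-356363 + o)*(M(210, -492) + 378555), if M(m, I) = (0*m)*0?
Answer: -65562855821227/486 ≈ -1.3490e+11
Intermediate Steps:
M(m, I) = 0 (M(m, I) = 0*0 = 0)
o = -1/7290 (o = 3/(-2 + 142*(3 - 157)) = 3/(-2 + 142*(-154)) = 3/(-2 - 21868) = 3/(-21870) = 3*(-1/21870) = -1/7290 ≈ -0.00013717)
(-356363 + o)*(M(210, -492) + 378555) = (-356363 - 1/7290)*(0 + 378555) = -2597886271/7290*378555 = -65562855821227/486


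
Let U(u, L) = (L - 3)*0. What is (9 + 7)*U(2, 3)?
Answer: 0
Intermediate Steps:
U(u, L) = 0 (U(u, L) = (-3 + L)*0 = 0)
(9 + 7)*U(2, 3) = (9 + 7)*0 = 16*0 = 0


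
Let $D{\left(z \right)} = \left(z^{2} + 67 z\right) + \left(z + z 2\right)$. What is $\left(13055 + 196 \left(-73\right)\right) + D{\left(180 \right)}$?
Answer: $43747$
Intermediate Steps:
$D{\left(z \right)} = z^{2} + 70 z$ ($D{\left(z \right)} = \left(z^{2} + 67 z\right) + \left(z + 2 z\right) = \left(z^{2} + 67 z\right) + 3 z = z^{2} + 70 z$)
$\left(13055 + 196 \left(-73\right)\right) + D{\left(180 \right)} = \left(13055 + 196 \left(-73\right)\right) + 180 \left(70 + 180\right) = \left(13055 - 14308\right) + 180 \cdot 250 = -1253 + 45000 = 43747$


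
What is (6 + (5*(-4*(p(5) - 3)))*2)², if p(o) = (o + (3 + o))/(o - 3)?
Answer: 17956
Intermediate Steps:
p(o) = (3 + 2*o)/(-3 + o)
(6 + (5*(-4*(p(5) - 3)))*2)² = (6 + (5*(-4*((3 + 2*5)/(-3 + 5) - 3)))*2)² = (6 + (5*(-4*((3 + 10)/2 - 3)))*2)² = (6 + (5*(-4*((½)*13 - 3)))*2)² = (6 + (5*(-4*(13/2 - 3)))*2)² = (6 + (5*(-4*7/2))*2)² = (6 + (5*(-14))*2)² = (6 - 70*2)² = (6 - 140)² = (-134)² = 17956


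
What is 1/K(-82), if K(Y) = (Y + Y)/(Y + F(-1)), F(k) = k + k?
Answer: 21/41 ≈ 0.51220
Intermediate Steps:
F(k) = 2*k
K(Y) = 2*Y/(-2 + Y) (K(Y) = (Y + Y)/(Y + 2*(-1)) = (2*Y)/(Y - 2) = (2*Y)/(-2 + Y) = 2*Y/(-2 + Y))
1/K(-82) = 1/(2*(-82)/(-2 - 82)) = 1/(2*(-82)/(-84)) = 1/(2*(-82)*(-1/84)) = 1/(41/21) = 21/41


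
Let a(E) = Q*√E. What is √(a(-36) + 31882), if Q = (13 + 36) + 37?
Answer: √(31882 + 516*I) ≈ 178.56 + 1.445*I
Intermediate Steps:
Q = 86 (Q = 49 + 37 = 86)
a(E) = 86*√E
√(a(-36) + 31882) = √(86*√(-36) + 31882) = √(86*(6*I) + 31882) = √(516*I + 31882) = √(31882 + 516*I)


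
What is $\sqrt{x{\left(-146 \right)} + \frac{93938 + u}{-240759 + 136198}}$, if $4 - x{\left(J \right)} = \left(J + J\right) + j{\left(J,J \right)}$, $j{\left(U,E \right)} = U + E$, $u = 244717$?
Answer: $\frac{\sqrt{6393195494493}}{104561} \approx 24.182$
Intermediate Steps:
$j{\left(U,E \right)} = E + U$
$x{\left(J \right)} = 4 - 4 J$ ($x{\left(J \right)} = 4 - \left(\left(J + J\right) + \left(J + J\right)\right) = 4 - \left(2 J + 2 J\right) = 4 - 4 J$)
$\sqrt{x{\left(-146 \right)} + \frac{93938 + u}{-240759 + 136198}} = \sqrt{\left(4 - -584\right) + \frac{93938 + 244717}{-240759 + 136198}} = \sqrt{\left(4 + 584\right) + \frac{338655}{-104561}} = \sqrt{588 + 338655 \left(- \frac{1}{104561}\right)} = \sqrt{588 - \frac{338655}{104561}} = \sqrt{\frac{61143213}{104561}} = \frac{\sqrt{6393195494493}}{104561}$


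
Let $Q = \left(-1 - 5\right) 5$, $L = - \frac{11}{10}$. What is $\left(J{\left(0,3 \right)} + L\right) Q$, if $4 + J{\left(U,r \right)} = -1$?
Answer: $183$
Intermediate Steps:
$J{\left(U,r \right)} = -5$ ($J{\left(U,r \right)} = -4 - 1 = -5$)
$L = - \frac{11}{10}$ ($L = \left(-11\right) \frac{1}{10} = - \frac{11}{10} \approx -1.1$)
$Q = -30$ ($Q = \left(-6\right) 5 = -30$)
$\left(J{\left(0,3 \right)} + L\right) Q = \left(-5 - \frac{11}{10}\right) \left(-30\right) = \left(- \frac{61}{10}\right) \left(-30\right) = 183$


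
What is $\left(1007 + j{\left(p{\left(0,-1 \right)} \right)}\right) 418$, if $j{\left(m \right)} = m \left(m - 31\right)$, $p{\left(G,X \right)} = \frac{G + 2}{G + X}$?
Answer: $448514$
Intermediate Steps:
$p{\left(G,X \right)} = \frac{2 + G}{G + X}$
$j{\left(m \right)} = m \left(-31 + m\right)$
$\left(1007 + j{\left(p{\left(0,-1 \right)} \right)}\right) 418 = \left(1007 + \frac{2 + 0}{0 - 1} \left(-31 + \frac{2 + 0}{0 - 1}\right)\right) 418 = \left(1007 + \frac{1}{-1} \cdot 2 \left(-31 + \frac{1}{-1} \cdot 2\right)\right) 418 = \left(1007 + \left(-1\right) 2 \left(-31 - 2\right)\right) 418 = \left(1007 - 2 \left(-31 - 2\right)\right) 418 = \left(1007 - -66\right) 418 = \left(1007 + 66\right) 418 = 1073 \cdot 418 = 448514$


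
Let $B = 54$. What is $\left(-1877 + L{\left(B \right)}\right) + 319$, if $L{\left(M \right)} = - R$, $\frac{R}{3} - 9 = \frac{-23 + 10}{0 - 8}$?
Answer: $- \frac{12719}{8} \approx -1589.9$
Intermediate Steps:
$R = \frac{255}{8}$ ($R = 27 + 3 \frac{-23 + 10}{0 - 8} = 27 + 3 \left(- \frac{13}{-8}\right) = 27 + 3 \left(\left(-13\right) \left(- \frac{1}{8}\right)\right) = 27 + 3 \cdot \frac{13}{8} = 27 + \frac{39}{8} = \frac{255}{8} \approx 31.875$)
$L{\left(M \right)} = - \frac{255}{8}$ ($L{\left(M \right)} = \left(-1\right) \frac{255}{8} = - \frac{255}{8}$)
$\left(-1877 + L{\left(B \right)}\right) + 319 = \left(-1877 - \frac{255}{8}\right) + 319 = - \frac{15271}{8} + 319 = - \frac{12719}{8}$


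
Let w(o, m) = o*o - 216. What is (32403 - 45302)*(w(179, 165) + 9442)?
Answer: -532303033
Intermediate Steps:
w(o, m) = -216 + o**2 (w(o, m) = o**2 - 216 = -216 + o**2)
(32403 - 45302)*(w(179, 165) + 9442) = (32403 - 45302)*((-216 + 179**2) + 9442) = -12899*((-216 + 32041) + 9442) = -12899*(31825 + 9442) = -12899*41267 = -532303033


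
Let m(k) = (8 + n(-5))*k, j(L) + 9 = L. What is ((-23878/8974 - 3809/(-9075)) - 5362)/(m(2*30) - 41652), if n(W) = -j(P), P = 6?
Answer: 54607337123/417293692200 ≈ 0.13086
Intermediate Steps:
j(L) = -9 + L
n(W) = 3 (n(W) = -(-9 + 6) = -1*(-3) = 3)
m(k) = 11*k (m(k) = (8 + 3)*k = 11*k)
((-23878/8974 - 3809/(-9075)) - 5362)/(m(2*30) - 41652) = ((-23878/8974 - 3809/(-9075)) - 5362)/(11*(2*30) - 41652) = ((-23878*1/8974 - 3809*(-1/9075)) - 5362)/(11*60 - 41652) = ((-11939/4487 + 3809/9075) - 5362)/(660 - 41652) = (-91255442/40719525 - 5362)/(-40992) = -218429348492/40719525*(-1/40992) = 54607337123/417293692200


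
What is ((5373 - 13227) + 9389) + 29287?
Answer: 30822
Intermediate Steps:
((5373 - 13227) + 9389) + 29287 = (-7854 + 9389) + 29287 = 1535 + 29287 = 30822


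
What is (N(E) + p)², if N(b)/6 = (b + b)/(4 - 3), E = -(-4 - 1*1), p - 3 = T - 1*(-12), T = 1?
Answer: 5776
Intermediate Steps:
p = 16 (p = 3 + (1 - 1*(-12)) = 3 + (1 + 12) = 3 + 13 = 16)
E = 5 (E = -(-4 - 1) = -1*(-5) = 5)
N(b) = 12*b (N(b) = 6*((b + b)/(4 - 3)) = 6*((2*b)/1) = 6*((2*b)*1) = 6*(2*b) = 12*b)
(N(E) + p)² = (12*5 + 16)² = (60 + 16)² = 76² = 5776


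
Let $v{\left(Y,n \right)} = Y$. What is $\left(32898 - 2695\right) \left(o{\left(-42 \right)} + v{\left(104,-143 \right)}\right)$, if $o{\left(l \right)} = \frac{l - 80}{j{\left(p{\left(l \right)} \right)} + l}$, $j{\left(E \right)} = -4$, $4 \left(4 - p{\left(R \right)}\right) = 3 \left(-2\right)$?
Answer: $\frac{74087959}{23} \approx 3.2212 \cdot 10^{6}$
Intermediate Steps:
$p{\left(R \right)} = \frac{11}{2}$ ($p{\left(R \right)} = 4 - \frac{3 \left(-2\right)}{4} = 4 - - \frac{3}{2} = 4 + \frac{3}{2} = \frac{11}{2}$)
$o{\left(l \right)} = \frac{-80 + l}{-4 + l}$ ($o{\left(l \right)} = \frac{l - 80}{-4 + l} = \frac{-80 + l}{-4 + l}$)
$\left(32898 - 2695\right) \left(o{\left(-42 \right)} + v{\left(104,-143 \right)}\right) = \left(32898 - 2695\right) \left(\frac{-80 - 42}{-4 - 42} + 104\right) = 30203 \left(\frac{1}{-46} \left(-122\right) + 104\right) = 30203 \left(\left(- \frac{1}{46}\right) \left(-122\right) + 104\right) = 30203 \left(\frac{61}{23} + 104\right) = 30203 \cdot \frac{2453}{23} = \frac{74087959}{23}$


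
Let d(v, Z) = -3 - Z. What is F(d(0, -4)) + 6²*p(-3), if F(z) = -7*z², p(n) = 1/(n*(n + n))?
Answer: -5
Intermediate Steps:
p(n) = 1/(2*n²) (p(n) = 1/(n*(2*n)) = 1/(2*n²))
F(d(0, -4)) + 6²*p(-3) = -7*(-3 - 1*(-4))² + 6²*((½)/(-3)²) = -7*(-3 + 4)² + 36*((½)*(⅑)) = -7*1² + 36*(1/18) = -7*1 + 2 = -7 + 2 = -5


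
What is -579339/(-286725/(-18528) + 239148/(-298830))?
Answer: -25457453379360/644849981 ≈ -39478.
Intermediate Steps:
-579339/(-286725/(-18528) + 239148/(-298830)) = -579339/(-286725*(-1/18528) + 239148*(-1/298830)) = -579339/(95575/6176 - 5694/7115) = -579339/644849981/43942240 = -579339*43942240/644849981 = -25457453379360/644849981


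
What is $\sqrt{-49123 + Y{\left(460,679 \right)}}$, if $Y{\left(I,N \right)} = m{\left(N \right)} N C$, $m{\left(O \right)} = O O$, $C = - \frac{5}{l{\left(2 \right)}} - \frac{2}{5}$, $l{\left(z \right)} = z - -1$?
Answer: $\frac{i \sqrt{145577832810}}{15} \approx 25436.0 i$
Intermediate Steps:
$l{\left(z \right)} = 1 + z$ ($l{\left(z \right)} = z + 1 = 1 + z$)
$C = - \frac{31}{15}$ ($C = - \frac{5}{1 + 2} - \frac{2}{5} = - \frac{5}{3} - \frac{2}{5} = - \frac{31}{15} \approx -2.0667$)
$m{\left(O \right)} = O^{2}$
$Y{\left(I,N \right)} = - \frac{31 N^{3}}{15}$ ($Y{\left(I,N \right)} = N^{2} N \left(- \frac{31}{15}\right) = N^{2} \left(- \frac{31 N}{15}\right) = - \frac{31 N^{3}}{15}$)
$\sqrt{-49123 + Y{\left(460,679 \right)}} = \sqrt{-49123 - \frac{31 \cdot 679^{3}}{15}} = \sqrt{-49123 - \frac{9704452009}{15}} = \sqrt{- \frac{9705188854}{15}} = \frac{i \sqrt{145577832810}}{15}$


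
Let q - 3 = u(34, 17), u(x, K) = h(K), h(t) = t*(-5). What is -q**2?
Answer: -6724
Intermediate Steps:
h(t) = -5*t
u(x, K) = -5*K
q = -82 (q = 3 - 5*17 = 3 - 85 = -82)
-q**2 = -1*(-82)**2 = -1*6724 = -6724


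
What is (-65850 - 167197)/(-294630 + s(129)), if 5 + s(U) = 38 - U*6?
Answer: 233047/295371 ≈ 0.78900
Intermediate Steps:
s(U) = 33 - 6*U (s(U) = -5 + (38 - U*6) = -5 + (38 - 6*U) = 33 - 6*U)
(-65850 - 167197)/(-294630 + s(129)) = (-65850 - 167197)/(-294630 + (33 - 6*129)) = -233047/(-294630 + (33 - 774)) = -233047/(-294630 - 741) = -233047/(-295371) = -233047*(-1/295371) = 233047/295371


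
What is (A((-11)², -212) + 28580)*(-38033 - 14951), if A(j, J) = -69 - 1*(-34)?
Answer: -1512428280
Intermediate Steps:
A(j, J) = -35 (A(j, J) = -69 + 34 = -35)
(A((-11)², -212) + 28580)*(-38033 - 14951) = (-35 + 28580)*(-38033 - 14951) = 28545*(-52984) = -1512428280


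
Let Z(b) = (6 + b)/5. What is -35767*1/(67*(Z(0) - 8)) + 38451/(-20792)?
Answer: 1815372971/23682088 ≈ 76.656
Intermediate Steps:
Z(b) = 6/5 + b/5 (Z(b) = (6 + b)*(1/5) = 6/5 + b/5)
-35767*1/(67*(Z(0) - 8)) + 38451/(-20792) = -35767*1/(67*((6/5 + (1/5)*0) - 8)) + 38451/(-20792) = -35767*1/(67*((6/5 + 0) - 8)) + 38451*(-1/20792) = -35767*1/(67*(6/5 - 8)) - 38451/20792 = -35767/(67*(-34/5)) - 38451/20792 = -35767/(-2278/5) - 38451/20792 = -35767*(-5/2278) - 38451/20792 = 178835/2278 - 38451/20792 = 1815372971/23682088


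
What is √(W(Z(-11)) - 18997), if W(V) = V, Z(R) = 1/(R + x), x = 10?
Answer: I*√18998 ≈ 137.83*I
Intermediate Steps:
Z(R) = 1/(10 + R) (Z(R) = 1/(R + 10) = 1/(10 + R))
√(W(Z(-11)) - 18997) = √(1/(10 - 11) - 18997) = √(1/(-1) - 18997) = √(-1 - 18997) = √(-18998) = I*√18998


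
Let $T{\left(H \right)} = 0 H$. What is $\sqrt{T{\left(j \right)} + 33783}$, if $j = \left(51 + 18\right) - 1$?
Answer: $\sqrt{33783} \approx 183.8$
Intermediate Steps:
$j = 68$ ($j = 69 - 1 = 68$)
$T{\left(H \right)} = 0$
$\sqrt{T{\left(j \right)} + 33783} = \sqrt{0 + 33783} = \sqrt{33783}$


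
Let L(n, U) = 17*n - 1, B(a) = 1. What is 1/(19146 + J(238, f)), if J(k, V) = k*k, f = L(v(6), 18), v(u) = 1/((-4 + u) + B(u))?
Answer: 1/75790 ≈ 1.3194e-5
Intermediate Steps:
v(u) = 1/(-3 + u) (v(u) = 1/((-4 + u) + 1) = 1/(-3 + u))
L(n, U) = -1 + 17*n
f = 14/3 (f = -1 + 17/(-3 + 6) = -1 + 17/3 = 14/3 ≈ 4.6667)
J(k, V) = k²
1/(19146 + J(238, f)) = 1/(19146 + 238²) = 1/(19146 + 56644) = 1/75790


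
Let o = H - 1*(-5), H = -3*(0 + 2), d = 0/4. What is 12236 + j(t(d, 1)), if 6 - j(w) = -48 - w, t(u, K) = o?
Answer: 12289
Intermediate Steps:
d = 0 (d = 0*(¼) = 0)
H = -6 (H = -3*2 = -6)
o = -1 (o = -6 - 1*(-5) = -6 + 5 = -1)
t(u, K) = -1
j(w) = 54 + w (j(w) = 6 - (-48 - w) = 6 + (48 + w) = 54 + w)
12236 + j(t(d, 1)) = 12236 + (54 - 1) = 12236 + 53 = 12289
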